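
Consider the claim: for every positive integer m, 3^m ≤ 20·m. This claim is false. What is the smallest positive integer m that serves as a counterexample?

m = 4

m = 1: 3^m = 3 and 20·m = 20, so 3 ≤ 20.
m = 2: 3^m = 9 and 20·m = 40, so 9 ≤ 40.
m = 3: 3^m = 27 and 20·m = 60, so 27 ≤ 60.
m = 4: 3^m = 81 and 20·m = 80, so 81 > 80.
Hence m = 4 is a counterexample.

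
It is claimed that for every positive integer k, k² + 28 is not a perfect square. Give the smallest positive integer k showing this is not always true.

k = 6

Check each positive integer k in order until k² + 28 is a perfect square.
The first 5 eligible values, up to k = 5, all satisfy the conclusion.
k = 6: 6² + 28 = 64 = 8², a perfect square.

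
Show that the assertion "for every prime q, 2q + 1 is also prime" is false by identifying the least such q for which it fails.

For q = 2, 3, 5 the conclusion holds.
q = 7: 2q + 1 = 15 = 3 × 5, not prime.

q = 7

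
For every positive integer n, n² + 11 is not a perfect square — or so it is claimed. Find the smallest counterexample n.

A counterexample is any positive integer n such that n² + 11 is a perfect square; we check each in order.
The first 4 eligible values, up to n = 4, all satisfy the conclusion.
n = 5: 5² + 11 = 36 = 6², a perfect square.
So n = 5 is the smallest counterexample.

n = 5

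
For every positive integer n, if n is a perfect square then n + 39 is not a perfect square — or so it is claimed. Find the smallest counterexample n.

Check each positive integer n in order until n is a perfect square but n + 39 is a perfect square.
n = 1: 1 + 39 = 40, not a perfect square.
n = 4: 4 + 39 = 43, not a perfect square.
n = 9: 9 + 39 = 48, not a perfect square.
n = 16: 16 + 39 = 55, not a perfect square.
n = 25: 25 = 5² and 25 + 39 = 64 = 8².

n = 25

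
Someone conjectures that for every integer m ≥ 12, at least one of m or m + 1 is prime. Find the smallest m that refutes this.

For m = 12, 13 the conclusion holds.
m = 14: 14 = 2 × 7; 15 = 3 × 5 — both composite.
Thus m = 14 disproves the claim, and no smaller m works.

m = 14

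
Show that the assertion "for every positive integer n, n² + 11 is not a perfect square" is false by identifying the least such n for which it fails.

A counterexample is any positive integer n such that n² + 11 is a perfect square; we check each in order.
The first 4 eligible values, up to n = 4, all satisfy the conclusion.
n = 5: 5² + 11 = 36 = 6², a perfect square.
Thus n = 5 disproves the claim, and no smaller n works.

n = 5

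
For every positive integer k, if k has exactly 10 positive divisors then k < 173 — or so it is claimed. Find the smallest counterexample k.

k = 176

A counterexample is any positive integer k such that k has exactly 10 positive divisors but the claim fails; we check each in order.
The first 4 eligible values, up to k = 162, all satisfy the conclusion.
k = 176: τ(176) = 10; 176 ≥ 173.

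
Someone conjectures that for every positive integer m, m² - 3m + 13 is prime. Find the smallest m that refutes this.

m = 12

We need the least positive integer m for which m² - 3m + 13 is not prime.
For m = 1, 2, 3, 4, …, 9, 10, 11 the conclusion holds.
m = 12: m² - 3m + 13 = 121 = 11 × 11, composite.
So m = 12 is the smallest counterexample.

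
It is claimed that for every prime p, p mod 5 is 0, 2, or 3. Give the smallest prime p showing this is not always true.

p = 11

A counterexample is any prime p such that the claim fails; we check each in order.
For p = 2, 3, 5, 7 the conclusion holds.
p = 11: 11 mod 5 = 1 — not in {0, 2, 3}.
So p = 11 is the smallest counterexample.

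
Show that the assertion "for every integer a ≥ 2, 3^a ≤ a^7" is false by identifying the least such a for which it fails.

a = 19

Check each integer a ≥ 2 in order until 3^a > a^7.
For a = 2, 3, 4, 5, …, 16, 17, 18 the conclusion holds.
a = 19: 3^a = 1162261467 and a^7 = 893871739, so 1162261467 > 893871739.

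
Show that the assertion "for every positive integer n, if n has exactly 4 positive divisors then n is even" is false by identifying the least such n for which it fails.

Check each positive integer n in order until n has exactly 4 positive divisors but n is odd.
The first 4 eligible values, up to n = 14, all satisfy the conclusion.
n = 15: divisors of 15: 1, 3, 5, 15; 15 is odd.
Thus n = 15 disproves the claim, and no smaller n works.

n = 15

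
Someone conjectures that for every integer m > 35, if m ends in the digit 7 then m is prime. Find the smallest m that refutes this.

m = 57

Check each integer m > 35 in order until m ends in the digit 7 but m is not prime.
m = 37: 37 ends in 7 and is prime.
m = 47: 47 ends in 7 and is prime.
m = 57: 57 ends in 7; 57 = 3 × 19, composite.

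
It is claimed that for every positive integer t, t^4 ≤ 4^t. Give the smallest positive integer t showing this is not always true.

t = 3

A counterexample is any positive integer t such that t^4 > 4^t; we check each in order.
t = 1: t^4 = 1 and 4^t = 4, so 1 ≤ 4.
t = 2: t^4 = 16 and 4^t = 16, so 16 ≤ 16.
t = 3: t^4 = 81 and 4^t = 64, so 81 > 64.
Hence t = 3 is a counterexample.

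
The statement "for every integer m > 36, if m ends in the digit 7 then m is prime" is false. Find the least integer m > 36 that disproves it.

For m = 37, 47 the conclusion holds.
m = 57: 57 ends in 7; 57 = 3 × 19, composite.

m = 57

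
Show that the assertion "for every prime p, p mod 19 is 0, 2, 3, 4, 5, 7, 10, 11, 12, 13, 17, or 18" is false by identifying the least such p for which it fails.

A counterexample is any prime p such that the claim fails; we check each in order.
The first 14 eligible values, up to p = 43, all satisfy the conclusion.
p = 47: 47 mod 19 = 9 — not in {0, 2, 3, 4, 5, 7, 10, 11, 12, 13, 17, 18}.

p = 47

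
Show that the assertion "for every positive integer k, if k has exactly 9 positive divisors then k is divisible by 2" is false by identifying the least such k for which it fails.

A counterexample is any positive integer k such that k has exactly 9 positive divisors but k is not divisible by 2; we check each in order.
k = 36: τ(36) = 9; 36 mod 2 = 0.
k = 100: τ(100) = 9; 100 mod 2 = 0.
k = 196: τ(196) = 9; 196 mod 2 = 0.
k = 225: τ(225) = 9; 225 mod 2 = 1.

k = 225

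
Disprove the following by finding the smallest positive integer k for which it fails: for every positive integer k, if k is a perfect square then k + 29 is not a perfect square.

A counterexample is any positive integer k such that k is a perfect square but k + 29 is a perfect square; we check each in order.
For k = 1, 4, 9, 16, …, 121, 144, 169 the conclusion holds.
k = 196: 196 = 14² and 196 + 29 = 225 = 15².
Thus k = 196 disproves the claim, and no smaller k works.

k = 196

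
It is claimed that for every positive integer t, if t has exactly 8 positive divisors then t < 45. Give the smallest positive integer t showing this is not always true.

t = 54

We need the least positive integer t for which t has exactly 8 positive divisors but the claim fails.
The first 4 eligible values, up to t = 42, all satisfy the conclusion.
t = 54: τ(54) = 8; 54 ≥ 45.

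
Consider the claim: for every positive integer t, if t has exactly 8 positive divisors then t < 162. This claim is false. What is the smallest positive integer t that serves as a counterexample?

t = 165

For t = 24, 30, 40, 42, …, 138, 152, 154 the conclusion holds.
t = 165: τ(165) = 8; 165 ≥ 162.
Hence t = 165 is a counterexample.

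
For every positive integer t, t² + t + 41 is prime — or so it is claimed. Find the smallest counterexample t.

t = 40

Check each positive integer t in order until t² + t + 41 is not prime.
The first 39 eligible values, up to t = 39, all satisfy the conclusion.
t = 40: t² + t + 41 = 1681 = 41 × 41, composite.
So t = 40 is the smallest counterexample.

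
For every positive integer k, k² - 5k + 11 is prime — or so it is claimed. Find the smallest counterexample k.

k = 7

We need the least positive integer k for which k² - 5k + 11 is not prime.
For k = 1, 2, 3, 4, 5, 6 the conclusion holds.
k = 7: k² - 5k + 11 = 25 = 5 × 5, composite.
Thus k = 7 disproves the claim, and no smaller k works.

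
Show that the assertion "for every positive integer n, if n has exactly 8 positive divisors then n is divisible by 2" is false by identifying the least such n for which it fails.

Check each positive integer n in order until n has exactly 8 positive divisors but n is not divisible by 2.
The first 12 eligible values, up to n = 104, all satisfy the conclusion.
n = 105: τ(105) = 8; 105 mod 2 = 1.

n = 105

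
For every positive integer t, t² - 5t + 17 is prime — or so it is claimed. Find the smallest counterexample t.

For t = 1, 2, 3, 4, …, 10, 11, 12 the conclusion holds.
t = 13: t² - 5t + 17 = 121 = 11 × 11, composite.

t = 13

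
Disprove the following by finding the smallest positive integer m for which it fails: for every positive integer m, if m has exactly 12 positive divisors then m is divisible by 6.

m = 140

Check each positive integer m in order until m has exactly 12 positive divisors but m is not divisible by 6.
For m = 60, 72, 84, 90, 96, 108, 126, 132 the conclusion holds.
m = 140: τ(140) = 12; 140 mod 6 = 2.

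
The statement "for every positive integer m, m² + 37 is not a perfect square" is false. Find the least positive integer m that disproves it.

We need the least positive integer m for which m² + 37 is a perfect square.
For m = 1, 2, 3, 4, …, 15, 16, 17 the conclusion holds.
m = 18: 18² + 37 = 361 = 19², a perfect square.

m = 18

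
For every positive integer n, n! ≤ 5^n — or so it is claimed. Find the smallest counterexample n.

A counterexample is any positive integer n such that n! > 5^n; we check each in order.
For n = 1, 2, 3, 4, …, 9, 10, 11 the conclusion holds.
n = 12: n! = 479001600 and 5^n = 244140625, so 479001600 > 244140625.

n = 12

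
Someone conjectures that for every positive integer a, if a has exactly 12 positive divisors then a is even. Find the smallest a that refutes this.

a = 315

The first 24 eligible values, up to a = 308, all satisfy the conclusion.
a = 315: divisors of 315: 12 divisors; 315 is odd.
So a = 315 is the smallest counterexample.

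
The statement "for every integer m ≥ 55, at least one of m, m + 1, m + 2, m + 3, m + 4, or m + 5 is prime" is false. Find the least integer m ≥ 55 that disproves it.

m = 90

Check each integer m ≥ 55 in order until m, m + 1, m + 2, m + 3, m + 4, m + 5 are all composite.
The first 35 eligible values, up to m = 89, all satisfy the conclusion.
m = 90: 90 = 2 × 45; 91 = 7 × 13; 92 = 2 × 46; 93 = 3 × 31; 94 = 2 × 47; 95 = 5 × 19 — all composite.
Hence m = 90 is a counterexample.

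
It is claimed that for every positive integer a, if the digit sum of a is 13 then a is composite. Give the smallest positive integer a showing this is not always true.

For a = 49, 58 the conclusion holds.
a = 67: digit sum 13; 67 is prime, not composite.
Hence a = 67 is a counterexample.

a = 67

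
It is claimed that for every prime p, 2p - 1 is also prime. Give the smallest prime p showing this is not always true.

p = 5

For p = 2, 3 the conclusion holds.
p = 5: 2p - 1 = 9 = 3 × 3, not prime.
Hence p = 5 is a counterexample.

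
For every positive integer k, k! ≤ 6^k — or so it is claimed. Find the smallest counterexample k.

A counterexample is any positive integer k such that k! > 6^k; we check each in order.
The first 13 eligible values, up to k = 13, all satisfy the conclusion.
k = 14: k! = 87178291200 and 6^k = 78364164096, so 87178291200 > 78364164096.
Hence k = 14 is a counterexample.

k = 14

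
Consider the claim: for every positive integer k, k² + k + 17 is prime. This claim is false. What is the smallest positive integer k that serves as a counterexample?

Check each positive integer k in order until k² + k + 17 is not prime.
For k = 1, 2, 3, 4, …, 13, 14, 15 the conclusion holds.
k = 16: k² + k + 17 = 289 = 17 × 17, composite.

k = 16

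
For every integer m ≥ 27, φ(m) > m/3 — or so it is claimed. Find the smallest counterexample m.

m = 27: φ(27) = 18 and 27/3 = 9, so φ(27) > 27/3.
m = 28: φ(28) = 12 and 28/3 = 28/3, so φ(28) > 28/3.
m = 29: φ(29) = 28 and 29/3 = 29/3, so φ(29) > 29/3.
m = 30: φ(30) = 8 and 30/3 = 10, so φ(30) ≤ 30/3.
Hence m = 30 is a counterexample.

m = 30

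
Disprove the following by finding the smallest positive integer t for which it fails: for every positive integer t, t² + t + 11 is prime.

For t = 1, 2, 3, 4, 5, 6, 7, 8, 9 the conclusion holds.
t = 10: t² + t + 11 = 121 = 11 × 11, composite.

t = 10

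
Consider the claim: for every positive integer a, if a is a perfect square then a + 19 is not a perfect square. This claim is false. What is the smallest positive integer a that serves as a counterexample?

A counterexample is any positive integer a such that a is a perfect square but a + 19 is a perfect square; we check each in order.
For a = 1, 4, 9, 16, 25, 36, 49, 64 the conclusion holds.
a = 81: 81 = 9² and 81 + 19 = 100 = 10².

a = 81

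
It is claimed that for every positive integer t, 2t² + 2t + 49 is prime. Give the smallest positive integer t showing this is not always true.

We need the least positive integer t for which 2t² + 2t + 49 is not prime.
t = 1: 2t² + 2t + 49 = 53, prime.
t = 2: 2t² + 2t + 49 = 61, prime.
t = 3: 2t² + 2t + 49 = 73, prime.
t = 4: 2t² + 2t + 49 = 89, prime.
t = 5: 2t² + 2t + 49 = 109, prime.
t = 6: 2t² + 2t + 49 = 133 = 7 × 19, composite.
Hence t = 6 is a counterexample.

t = 6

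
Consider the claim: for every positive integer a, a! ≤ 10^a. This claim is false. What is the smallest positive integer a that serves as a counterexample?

a = 25

A counterexample is any positive integer a such that a! > 10^a; we check each in order.
For a = 1, 2, 3, 4, …, 22, 23, 24 the conclusion holds.
a = 25: a! = 15511210043330985984000000 and 10^a = 10000000000000000000000000, so 15511210043330985984000000 > 10000000000000000000000000.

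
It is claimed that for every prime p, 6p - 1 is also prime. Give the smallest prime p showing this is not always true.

p = 11

Check each prime p in order until 6p - 1 is not prime.
p = 2: 6p - 1 = 11, prime.
p = 3: 6p - 1 = 17, prime.
p = 5: 6p - 1 = 29, prime.
p = 7: 6p - 1 = 41, prime.
p = 11: 6p - 1 = 65 = 5 × 13, not prime.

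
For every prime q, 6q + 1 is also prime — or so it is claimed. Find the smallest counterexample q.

The first 7 eligible values, up to q = 17, all satisfy the conclusion.
q = 19: 6q + 1 = 115 = 5 × 23, not prime.
Hence q = 19 is a counterexample.

q = 19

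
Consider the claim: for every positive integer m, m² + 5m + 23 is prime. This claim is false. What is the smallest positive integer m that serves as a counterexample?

We need the least positive integer m for which m² + 5m + 23 is not prime.
For m = 1, 2, 3, 4, …, 11, 12, 13 the conclusion holds.
m = 14: m² + 5m + 23 = 289 = 17 × 17, composite.
Thus m = 14 disproves the claim, and no smaller m works.

m = 14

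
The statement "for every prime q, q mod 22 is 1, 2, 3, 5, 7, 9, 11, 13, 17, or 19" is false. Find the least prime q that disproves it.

The first 11 eligible values, up to q = 31, all satisfy the conclusion.
q = 37: 37 mod 22 = 15 — not in {1, 2, 3, 5, 7, 9, 11, 13, 17, 19}.
So q = 37 is the smallest counterexample.

q = 37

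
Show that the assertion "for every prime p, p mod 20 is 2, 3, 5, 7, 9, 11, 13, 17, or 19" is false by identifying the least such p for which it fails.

For p = 2, 3, 5, 7, …, 29, 31, 37 the conclusion holds.
p = 41: 41 mod 20 = 1 — not in {2, 3, 5, 7, 9, 11, 13, 17, 19}.
Hence p = 41 is a counterexample.

p = 41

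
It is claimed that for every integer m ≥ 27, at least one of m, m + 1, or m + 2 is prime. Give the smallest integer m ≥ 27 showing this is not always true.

For m = 27, 28, 29, 30, 31 the conclusion holds.
m = 32: 32 = 2 × 16; 33 = 3 × 11; 34 = 2 × 17 — all composite.
Thus m = 32 disproves the claim, and no smaller m works.

m = 32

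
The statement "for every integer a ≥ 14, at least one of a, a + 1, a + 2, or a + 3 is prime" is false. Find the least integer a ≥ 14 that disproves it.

a = 24

For a = 14, 15, 16, 17, 18, 19, 20, 21, 22, 23 the conclusion holds.
a = 24: 24 = 2 × 12; 25 = 5 × 5; 26 = 2 × 13; 27 = 3 × 9 — all composite.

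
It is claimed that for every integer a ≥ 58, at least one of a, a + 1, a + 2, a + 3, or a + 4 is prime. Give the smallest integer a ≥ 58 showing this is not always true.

a = 58: 59 is prime.
a = 59: 59 is prime.
a = 60: 61 is prime.
a = 61: 61 is prime.
a = 62: 62 = 2 × 31; 63 = 3 × 21; 64 = 2 × 32; 65 = 5 × 13; 66 = 2 × 33 — all composite.

a = 62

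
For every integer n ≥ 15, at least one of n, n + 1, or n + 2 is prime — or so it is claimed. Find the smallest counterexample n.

For n = 15, 16, 17, 18, 19 the conclusion holds.
n = 20: 20 = 2 × 10; 21 = 3 × 7; 22 = 2 × 11 — all composite.

n = 20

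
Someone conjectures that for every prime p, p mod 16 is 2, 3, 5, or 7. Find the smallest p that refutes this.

A counterexample is any prime p such that the claim fails; we check each in order.
p = 2: 2 mod 16 = 2.
p = 3: 3 mod 16 = 3.
p = 5: 5 mod 16 = 5.
p = 7: 7 mod 16 = 7.
p = 11: 11 mod 16 = 11 — not in {2, 3, 5, 7}.
Hence p = 11 is a counterexample.

p = 11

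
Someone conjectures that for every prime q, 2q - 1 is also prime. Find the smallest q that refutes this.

q = 5

q = 2: 2q - 1 = 3, prime.
q = 3: 2q - 1 = 5, prime.
q = 5: 2q - 1 = 9 = 3 × 3, not prime.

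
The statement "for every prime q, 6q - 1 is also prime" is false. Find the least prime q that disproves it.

For q = 2, 3, 5, 7 the conclusion holds.
q = 11: 6q - 1 = 65 = 5 × 13, not prime.
Thus q = 11 disproves the claim, and no smaller q works.

q = 11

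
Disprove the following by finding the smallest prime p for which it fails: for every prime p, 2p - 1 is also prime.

p = 5

We need the least prime p for which 2p - 1 is not prime.
For p = 2, 3 the conclusion holds.
p = 5: 2p - 1 = 9 = 3 × 3, not prime.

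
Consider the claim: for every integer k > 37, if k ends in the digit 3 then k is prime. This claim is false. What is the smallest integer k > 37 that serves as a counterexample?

We need the least integer k > 37 for which k ends in the digit 3 but k is not prime.
For k = 43, 53 the conclusion holds.
k = 63: 63 ends in 3; 63 = 3 × 21, composite.

k = 63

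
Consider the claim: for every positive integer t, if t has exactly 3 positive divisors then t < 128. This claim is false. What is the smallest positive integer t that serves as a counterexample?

t = 169

t = 4: τ(4) = 3; 4 < 128.
t = 9: τ(9) = 3; 9 < 128.
t = 25: τ(25) = 3; 25 < 128.
t = 49: τ(49) = 3; 49 < 128.
t = 121: τ(121) = 3; 121 < 128.
t = 169: τ(169) = 3; 169 ≥ 128.
Thus t = 169 disproves the claim, and no smaller t works.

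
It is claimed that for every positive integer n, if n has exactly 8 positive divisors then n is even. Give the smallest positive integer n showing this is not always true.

n = 105

Check each positive integer n in order until n has exactly 8 positive divisors but n is odd.
The first 12 eligible values, up to n = 104, all satisfy the conclusion.
n = 105: divisors of 105: 1, 3, 5, 7, 15, 21, 35, 105; 105 is odd.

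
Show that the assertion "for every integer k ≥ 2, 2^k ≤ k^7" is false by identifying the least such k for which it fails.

The first 35 eligible values, up to k = 36, all satisfy the conclusion.
k = 37: 2^k = 137438953472 and k^7 = 94931877133, so 137438953472 > 94931877133.
So k = 37 is the smallest counterexample.

k = 37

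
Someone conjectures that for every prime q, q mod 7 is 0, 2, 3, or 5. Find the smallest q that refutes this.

q = 11

Check each prime q in order until the claim fails.
The first 4 eligible values, up to q = 7, all satisfy the conclusion.
q = 11: 11 mod 7 = 4 — not in {0, 2, 3, 5}.
Thus q = 11 disproves the claim, and no smaller q works.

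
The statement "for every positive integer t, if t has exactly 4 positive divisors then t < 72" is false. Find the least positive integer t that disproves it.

t = 74

Check each positive integer t in order until t has exactly 4 positive divisors but the claim fails.
For t = 6, 8, 10, 14, …, 62, 65, 69 the conclusion holds.
t = 74: τ(74) = 4; 74 ≥ 72.
Thus t = 74 disproves the claim, and no smaller t works.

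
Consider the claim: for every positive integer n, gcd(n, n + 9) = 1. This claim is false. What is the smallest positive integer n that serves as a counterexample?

A counterexample is any positive integer n such that gcd(n, n + 9) > 1; we check each in order.
n = 1: gcd(1, 10) = 1.
n = 2: gcd(2, 11) = 1.
n = 3: gcd(3, 12) = 3.
Thus n = 3 disproves the claim, and no smaller n works.

n = 3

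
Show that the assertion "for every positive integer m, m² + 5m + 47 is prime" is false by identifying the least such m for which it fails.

We need the least positive integer m for which m² + 5m + 47 is not prime.
For m = 1, 2, 3, 4, …, 35, 36, 37 the conclusion holds.
m = 38: m² + 5m + 47 = 1681 = 41 × 41, composite.

m = 38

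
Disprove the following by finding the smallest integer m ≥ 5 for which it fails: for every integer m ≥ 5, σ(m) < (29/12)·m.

The first 19 eligible values, up to m = 23, all satisfy the conclusion.
m = 24: σ(24) = 60; 60 ≥ 58.

m = 24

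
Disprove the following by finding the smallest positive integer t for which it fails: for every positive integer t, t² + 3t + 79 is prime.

t = 5

Check each positive integer t in order until t² + 3t + 79 is not prime.
The first 4 eligible values, up to t = 4, all satisfy the conclusion.
t = 5: t² + 3t + 79 = 119 = 7 × 17, composite.
So t = 5 is the smallest counterexample.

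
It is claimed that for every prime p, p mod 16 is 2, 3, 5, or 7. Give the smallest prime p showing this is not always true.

p = 2: 2 mod 16 = 2.
p = 3: 3 mod 16 = 3.
p = 5: 5 mod 16 = 5.
p = 7: 7 mod 16 = 7.
p = 11: 11 mod 16 = 11 — not in {2, 3, 5, 7}.
Hence p = 11 is a counterexample.

p = 11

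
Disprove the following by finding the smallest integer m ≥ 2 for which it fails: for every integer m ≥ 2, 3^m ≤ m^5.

m = 11

The first 9 eligible values, up to m = 10, all satisfy the conclusion.
m = 11: 3^m = 177147 and m^5 = 161051, so 177147 > 161051.
Hence m = 11 is a counterexample.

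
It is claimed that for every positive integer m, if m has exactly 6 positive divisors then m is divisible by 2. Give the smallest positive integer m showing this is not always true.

m = 45

A counterexample is any positive integer m such that m has exactly 6 positive divisors but m is not divisible by 2; we check each in order.
The first 6 eligible values, up to m = 44, all satisfy the conclusion.
m = 45: τ(45) = 6; 45 mod 2 = 1.
Thus m = 45 disproves the claim, and no smaller m works.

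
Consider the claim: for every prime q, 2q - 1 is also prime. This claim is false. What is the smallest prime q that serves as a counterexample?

A counterexample is any prime q such that 2q - 1 is not prime; we check each in order.
For q = 2, 3 the conclusion holds.
q = 5: 2q - 1 = 9 = 3 × 3, not prime.

q = 5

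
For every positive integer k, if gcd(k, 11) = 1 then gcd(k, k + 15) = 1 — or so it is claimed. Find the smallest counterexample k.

Check each positive integer k in order until gcd(k, 11) = 1 but gcd(k, k + 15) > 1.
k = 1: gcd(1, 16) = 1.
k = 2: gcd(2, 17) = 1.
k = 3: gcd(3, 18) = 3.

k = 3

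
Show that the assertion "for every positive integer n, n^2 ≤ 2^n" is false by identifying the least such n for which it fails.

n = 1: n^2 = 1 and 2^n = 2, so 1 ≤ 2.
n = 2: n^2 = 4 and 2^n = 4, so 4 ≤ 4.
n = 3: n^2 = 9 and 2^n = 8, so 9 > 8.

n = 3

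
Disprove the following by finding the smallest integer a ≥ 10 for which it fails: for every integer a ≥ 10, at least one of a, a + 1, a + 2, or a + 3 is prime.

The first 14 eligible values, up to a = 23, all satisfy the conclusion.
a = 24: 24 = 2 × 12; 25 = 5 × 5; 26 = 2 × 13; 27 = 3 × 9 — all composite.
Hence a = 24 is a counterexample.

a = 24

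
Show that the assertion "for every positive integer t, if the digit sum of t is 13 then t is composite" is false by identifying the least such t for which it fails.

t = 67

t = 49: digit sum 13; 49 is composite.
t = 58: digit sum 13; 58 is composite.
t = 67: digit sum 13; 67 is prime, not composite.
Hence t = 67 is a counterexample.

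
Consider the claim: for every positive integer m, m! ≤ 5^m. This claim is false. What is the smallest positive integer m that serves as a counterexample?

Check each positive integer m in order until m! > 5^m.
For m = 1, 2, 3, 4, …, 9, 10, 11 the conclusion holds.
m = 12: m! = 479001600 and 5^m = 244140625, so 479001600 > 244140625.

m = 12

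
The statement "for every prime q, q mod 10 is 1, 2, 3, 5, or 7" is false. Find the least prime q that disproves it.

We need the least prime q for which the claim fails.
q = 2: 2 mod 10 = 2.
q = 3: 3 mod 10 = 3.
q = 5: 5 mod 10 = 5.
q = 7: 7 mod 10 = 7.
q = 11: 11 mod 10 = 1.
q = 13: 13 mod 10 = 3.
q = 17: 17 mod 10 = 7.
q = 19: 19 mod 10 = 9 — not in {1, 2, 3, 5, 7}.
Thus q = 19 disproves the claim, and no smaller q works.

q = 19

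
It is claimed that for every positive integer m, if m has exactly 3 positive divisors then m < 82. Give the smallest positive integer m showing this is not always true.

We need the least positive integer m for which m has exactly 3 positive divisors but the claim fails.
The first 4 eligible values, up to m = 49, all satisfy the conclusion.
m = 121: τ(121) = 3; 121 ≥ 82.

m = 121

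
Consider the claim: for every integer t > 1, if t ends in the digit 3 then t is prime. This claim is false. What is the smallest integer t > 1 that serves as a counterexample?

We need the least integer t > 1 for which t ends in the digit 3 but t is not prime.
For t = 3, 13, 23 the conclusion holds.
t = 33: 33 ends in 3; 33 = 3 × 11, composite.
So t = 33 is the smallest counterexample.

t = 33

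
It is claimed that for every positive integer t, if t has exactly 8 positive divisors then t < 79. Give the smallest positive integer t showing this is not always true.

t = 88

The first 9 eligible values, up to t = 78, all satisfy the conclusion.
t = 88: τ(88) = 8; 88 ≥ 79.
Hence t = 88 is a counterexample.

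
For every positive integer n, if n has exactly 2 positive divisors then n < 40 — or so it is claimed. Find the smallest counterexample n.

n = 41

A counterexample is any positive integer n such that n has exactly 2 positive divisors but the claim fails; we check each in order.
For n = 2, 3, 5, 7, …, 29, 31, 37 the conclusion holds.
n = 41: τ(41) = 2; 41 ≥ 40.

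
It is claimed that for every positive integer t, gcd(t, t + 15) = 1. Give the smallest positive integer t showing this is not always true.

t = 3

A counterexample is any positive integer t such that gcd(t, t + 15) > 1; we check each in order.
For t = 1, 2 the conclusion holds.
t = 3: gcd(3, 18) = 3.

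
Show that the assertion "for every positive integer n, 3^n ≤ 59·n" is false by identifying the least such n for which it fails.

n = 6

For n = 1, 2, 3, 4, 5 the conclusion holds.
n = 6: 3^n = 729 and 59·n = 354, so 729 > 354.
Thus n = 6 disproves the claim, and no smaller n works.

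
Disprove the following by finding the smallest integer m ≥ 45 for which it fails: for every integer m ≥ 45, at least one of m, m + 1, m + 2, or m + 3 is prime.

m = 48

A counterexample is any integer m ≥ 45 such that m, m + 1, m + 2, m + 3 are all composite; we check each in order.
m = 45: 47 is prime.
m = 46: 47 is prime.
m = 47: 47 is prime.
m = 48: 48 = 2 × 24; 49 = 7 × 7; 50 = 2 × 25; 51 = 3 × 17 — all composite.
So m = 48 is the smallest counterexample.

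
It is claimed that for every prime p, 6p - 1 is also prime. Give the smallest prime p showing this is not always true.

p = 11

We need the least prime p for which 6p - 1 is not prime.
For p = 2, 3, 5, 7 the conclusion holds.
p = 11: 6p - 1 = 65 = 5 × 13, not prime.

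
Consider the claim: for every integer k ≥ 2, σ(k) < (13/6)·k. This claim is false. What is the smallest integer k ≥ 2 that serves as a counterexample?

We need the least integer k ≥ 2 for which the claim fails.
For k = 2, 3, 4, 5, 6, 7, 8, 9, 10, 11 the conclusion holds.
k = 12: σ(12) = 28; 28 ≥ 26.
Thus k = 12 disproves the claim, and no smaller k works.

k = 12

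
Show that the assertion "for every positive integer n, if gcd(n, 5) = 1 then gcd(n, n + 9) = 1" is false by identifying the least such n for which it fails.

n = 3

Check each positive integer n in order until gcd(n, 5) = 1 but gcd(n, n + 9) > 1.
n = 1: gcd(1, 10) = 1.
n = 2: gcd(2, 11) = 1.
n = 3: gcd(3, 12) = 3.
Hence n = 3 is a counterexample.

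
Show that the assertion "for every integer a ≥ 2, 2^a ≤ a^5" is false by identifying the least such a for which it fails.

a = 23

Check each integer a ≥ 2 in order until 2^a > a^5.
For a = 2, 3, 4, 5, …, 20, 21, 22 the conclusion holds.
a = 23: 2^a = 8388608 and a^5 = 6436343, so 8388608 > 6436343.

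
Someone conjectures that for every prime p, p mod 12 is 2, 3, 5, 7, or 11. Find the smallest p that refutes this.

Check each prime p in order until the claim fails.
p = 2: 2 mod 12 = 2.
p = 3: 3 mod 12 = 3.
p = 5: 5 mod 12 = 5.
p = 7: 7 mod 12 = 7.
p = 11: 11 mod 12 = 11.
p = 13: 13 mod 12 = 1 — not in {2, 3, 5, 7, 11}.
Thus p = 13 disproves the claim, and no smaller p works.

p = 13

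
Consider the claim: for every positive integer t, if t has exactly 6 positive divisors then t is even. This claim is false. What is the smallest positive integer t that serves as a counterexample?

Check each positive integer t in order until t has exactly 6 positive divisors but t is odd.
t = 12: divisors of 12: 1, 2, 3, 4, 6, 12; 12 is even.
t = 18: divisors of 18: 1, 2, 3, 6, 9, 18; 18 is even.
t = 20: divisors of 20: 1, 2, 4, 5, 10, 20; 20 is even.
t = 28: divisors of 28: 1, 2, 4, 7, 14, 28; 28 is even.
t = 32: divisors of 32: 1, 2, 4, 8, 16, 32; 32 is even.
t = 44: divisors of 44: 1, 2, 4, 11, 22, 44; 44 is even.
t = 45: divisors of 45: 1, 3, 5, 9, 15, 45; 45 is odd.

t = 45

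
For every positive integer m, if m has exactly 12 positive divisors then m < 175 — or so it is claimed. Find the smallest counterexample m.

m = 198

We need the least positive integer m for which m has exactly 12 positive divisors but the claim fails.
For m = 60, 72, 84, 90, …, 150, 156, 160 the conclusion holds.
m = 198: τ(198) = 12; 198 ≥ 175.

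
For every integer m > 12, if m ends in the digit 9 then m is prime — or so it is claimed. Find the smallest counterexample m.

A counterexample is any integer m > 12 such that m ends in the digit 9 but m is not prime; we check each in order.
m = 19: 19 ends in 9 and is prime.
m = 29: 29 ends in 9 and is prime.
m = 39: 39 ends in 9; 39 = 3 × 13, composite.

m = 39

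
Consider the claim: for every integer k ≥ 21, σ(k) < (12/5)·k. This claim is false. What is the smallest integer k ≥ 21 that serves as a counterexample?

We need the least integer k ≥ 21 for which the claim fails.
k = 21: σ(21) = 32; 32 < 252/5.
k = 22: σ(22) = 36; 36 < 264/5.
k = 23: σ(23) = 24; 24 < 276/5.
k = 24: σ(24) = 60; 60 ≥ 288/5.

k = 24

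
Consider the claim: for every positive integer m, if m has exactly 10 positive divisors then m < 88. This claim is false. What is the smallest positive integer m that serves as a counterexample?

We need the least positive integer m for which m has exactly 10 positive divisors but the claim fails.
m = 48: τ(48) = 10; 48 < 88.
m = 80: τ(80) = 10; 80 < 88.
m = 112: τ(112) = 10; 112 ≥ 88.

m = 112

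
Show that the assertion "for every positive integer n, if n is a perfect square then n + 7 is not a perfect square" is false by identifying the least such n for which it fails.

n = 9

Check each positive integer n in order until n is a perfect square but n + 7 is a perfect square.
For n = 1, 4 the conclusion holds.
n = 9: 9 = 3² and 9 + 7 = 16 = 4².
Hence n = 9 is a counterexample.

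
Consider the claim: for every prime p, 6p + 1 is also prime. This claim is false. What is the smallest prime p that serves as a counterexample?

p = 19

Check each prime p in order until 6p + 1 is not prime.
The first 7 eligible values, up to p = 17, all satisfy the conclusion.
p = 19: 6p + 1 = 115 = 5 × 23, not prime.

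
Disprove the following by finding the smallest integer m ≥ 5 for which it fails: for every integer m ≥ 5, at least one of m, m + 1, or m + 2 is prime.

Check each integer m ≥ 5 in order until m, m + 1, m + 2 are all composite.
For m = 5, 6, 7 the conclusion holds.
m = 8: 8 = 2 × 4; 9 = 3 × 3; 10 = 2 × 5 — all composite.
Hence m = 8 is a counterexample.

m = 8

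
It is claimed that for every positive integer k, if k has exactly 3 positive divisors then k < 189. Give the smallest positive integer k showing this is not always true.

k = 289

Check each positive integer k in order until k has exactly 3 positive divisors but the claim fails.
k = 4: τ(4) = 3; 4 < 189.
k = 9: τ(9) = 3; 9 < 189.
k = 25: τ(25) = 3; 25 < 189.
k = 49: τ(49) = 3; 49 < 189.
k = 121: τ(121) = 3; 121 < 189.
k = 169: τ(169) = 3; 169 < 189.
k = 289: τ(289) = 3; 289 ≥ 189.
Thus k = 289 disproves the claim, and no smaller k works.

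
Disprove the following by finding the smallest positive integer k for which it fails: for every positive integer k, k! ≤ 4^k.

k = 1: k! = 1 and 4^k = 4, so 1 ≤ 4.
k = 2: k! = 2 and 4^k = 16, so 2 ≤ 16.
k = 3: k! = 6 and 4^k = 64, so 6 ≤ 64.
k = 4: k! = 24 and 4^k = 256, so 24 ≤ 256.
k = 5: k! = 120 and 4^k = 1024, so 120 ≤ 1024.
k = 6: k! = 720 and 4^k = 4096, so 720 ≤ 4096.
k = 7: k! = 5040 and 4^k = 16384, so 5040 ≤ 16384.
k = 8: k! = 40320 and 4^k = 65536, so 40320 ≤ 65536.
k = 9: k! = 362880 and 4^k = 262144, so 362880 > 262144.
Thus k = 9 disproves the claim, and no smaller k works.

k = 9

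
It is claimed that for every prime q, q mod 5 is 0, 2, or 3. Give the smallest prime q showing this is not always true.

q = 11

For q = 2, 3, 5, 7 the conclusion holds.
q = 11: 11 mod 5 = 1 — not in {0, 2, 3}.
Thus q = 11 disproves the claim, and no smaller q works.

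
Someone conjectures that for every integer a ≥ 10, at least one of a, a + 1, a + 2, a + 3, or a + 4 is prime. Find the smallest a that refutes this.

We need the least integer a ≥ 10 for which a, a + 1, a + 2, a + 3, a + 4 are all composite.
The first 14 eligible values, up to a = 23, all satisfy the conclusion.
a = 24: 24 = 2 × 12; 25 = 5 × 5; 26 = 2 × 13; 27 = 3 × 9; 28 = 2 × 14 — all composite.

a = 24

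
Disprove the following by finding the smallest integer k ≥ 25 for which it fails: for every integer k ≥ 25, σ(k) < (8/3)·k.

k = 60

We need the least integer k ≥ 25 for which the claim fails.
For k = 25, 26, 27, 28, …, 57, 58, 59 the conclusion holds.
k = 60: σ(60) = 168; 168 ≥ 160.
Thus k = 60 disproves the claim, and no smaller k works.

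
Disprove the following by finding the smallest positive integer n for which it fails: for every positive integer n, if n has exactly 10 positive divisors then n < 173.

n = 48: τ(48) = 10; 48 < 173.
n = 80: τ(80) = 10; 80 < 173.
n = 112: τ(112) = 10; 112 < 173.
n = 162: τ(162) = 10; 162 < 173.
n = 176: τ(176) = 10; 176 ≥ 173.

n = 176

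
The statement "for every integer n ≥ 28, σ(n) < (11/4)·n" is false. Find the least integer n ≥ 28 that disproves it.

A counterexample is any integer n ≥ 28 such that the claim fails; we check each in order.
For n = 28, 29, 30, 31, …, 57, 58, 59 the conclusion holds.
n = 60: σ(60) = 168; 168 ≥ 165.
So n = 60 is the smallest counterexample.

n = 60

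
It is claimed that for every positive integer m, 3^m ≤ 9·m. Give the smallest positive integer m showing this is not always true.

m = 4

For m = 1, 2, 3 the conclusion holds.
m = 4: 3^m = 81 and 9·m = 36, so 81 > 36.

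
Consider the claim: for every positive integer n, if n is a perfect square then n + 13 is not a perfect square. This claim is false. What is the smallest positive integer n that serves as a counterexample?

n = 36

Check each positive integer n in order until n is a perfect square but n + 13 is a perfect square.
n = 1: 1 + 13 = 14, not a perfect square.
n = 4: 4 + 13 = 17, not a perfect square.
n = 9: 9 + 13 = 22, not a perfect square.
n = 16: 16 + 13 = 29, not a perfect square.
n = 25: 25 + 13 = 38, not a perfect square.
n = 36: 36 = 6² and 36 + 13 = 49 = 7².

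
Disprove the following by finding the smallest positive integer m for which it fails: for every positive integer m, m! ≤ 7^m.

We need the least positive integer m for which m! > 7^m.
For m = 1, 2, 3, 4, …, 14, 15, 16 the conclusion holds.
m = 17: m! = 355687428096000 and 7^m = 232630513987207, so 355687428096000 > 232630513987207.
Thus m = 17 disproves the claim, and no smaller m works.

m = 17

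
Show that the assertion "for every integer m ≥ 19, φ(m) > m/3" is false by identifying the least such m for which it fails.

For m = 19, 20, 21, 22, 23 the conclusion holds.
m = 24: φ(24) = 8 and 24/3 = 8, so φ(24) ≤ 24/3.
Hence m = 24 is a counterexample.

m = 24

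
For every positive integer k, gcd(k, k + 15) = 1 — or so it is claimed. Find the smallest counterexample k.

For k = 1, 2 the conclusion holds.
k = 3: gcd(3, 18) = 3.

k = 3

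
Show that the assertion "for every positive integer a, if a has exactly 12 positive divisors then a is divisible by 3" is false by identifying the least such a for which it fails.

a = 140

For a = 60, 72, 84, 90, 96, 108, 126, 132 the conclusion holds.
a = 140: τ(140) = 12; 140 mod 3 = 2.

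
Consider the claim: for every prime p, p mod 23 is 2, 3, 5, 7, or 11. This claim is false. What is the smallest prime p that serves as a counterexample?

p = 13

A counterexample is any prime p such that the claim fails; we check each in order.
The first 5 eligible values, up to p = 11, all satisfy the conclusion.
p = 13: 13 mod 23 = 13 — not in {2, 3, 5, 7, 11}.
Thus p = 13 disproves the claim, and no smaller p works.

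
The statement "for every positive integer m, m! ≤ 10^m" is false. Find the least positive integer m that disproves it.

The first 24 eligible values, up to m = 24, all satisfy the conclusion.
m = 25: m! = 15511210043330985984000000 and 10^m = 10000000000000000000000000, so 15511210043330985984000000 > 10000000000000000000000000.

m = 25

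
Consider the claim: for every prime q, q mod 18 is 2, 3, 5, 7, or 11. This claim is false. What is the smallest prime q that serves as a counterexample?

q = 13

A counterexample is any prime q such that the claim fails; we check each in order.
The first 5 eligible values, up to q = 11, all satisfy the conclusion.
q = 13: 13 mod 18 = 13 — not in {2, 3, 5, 7, 11}.
So q = 13 is the smallest counterexample.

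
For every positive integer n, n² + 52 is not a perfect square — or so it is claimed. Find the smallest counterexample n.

n = 12

A counterexample is any positive integer n such that n² + 52 is a perfect square; we check each in order.
For n = 1, 2, 3, 4, …, 9, 10, 11 the conclusion holds.
n = 12: 12² + 52 = 196 = 14², a perfect square.
Thus n = 12 disproves the claim, and no smaller n works.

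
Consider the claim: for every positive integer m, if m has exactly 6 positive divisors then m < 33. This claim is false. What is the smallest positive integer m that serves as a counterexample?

We need the least positive integer m for which m has exactly 6 positive divisors but the claim fails.
m = 12: τ(12) = 6; 12 < 33.
m = 18: τ(18) = 6; 18 < 33.
m = 20: τ(20) = 6; 20 < 33.
m = 28: τ(28) = 6; 28 < 33.
m = 32: τ(32) = 6; 32 < 33.
m = 44: τ(44) = 6; 44 ≥ 33.
Thus m = 44 disproves the claim, and no smaller m works.

m = 44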